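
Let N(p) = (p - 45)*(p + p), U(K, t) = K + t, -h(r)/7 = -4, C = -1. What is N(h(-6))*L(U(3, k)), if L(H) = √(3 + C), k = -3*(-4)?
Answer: -952*√2 ≈ -1346.3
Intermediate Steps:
h(r) = 28 (h(r) = -7*(-4) = 28)
k = 12
N(p) = 2*p*(-45 + p) (N(p) = (-45 + p)*(2*p) = 2*p*(-45 + p))
L(H) = √2 (L(H) = √(3 - 1) = √2)
N(h(-6))*L(U(3, k)) = (2*28*(-45 + 28))*√2 = (2*28*(-17))*√2 = -952*√2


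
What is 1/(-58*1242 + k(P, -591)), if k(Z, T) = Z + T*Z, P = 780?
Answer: -1/532236 ≈ -1.8789e-6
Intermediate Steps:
1/(-58*1242 + k(P, -591)) = 1/(-58*1242 + 780*(1 - 591)) = 1/(-72036 + 780*(-590)) = 1/(-72036 - 460200) = 1/(-532236) = -1/532236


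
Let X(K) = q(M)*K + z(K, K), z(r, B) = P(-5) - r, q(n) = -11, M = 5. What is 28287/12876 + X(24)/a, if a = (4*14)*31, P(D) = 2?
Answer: 946327/465682 ≈ 2.0321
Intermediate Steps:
a = 1736 (a = 56*31 = 1736)
z(r, B) = 2 - r
X(K) = 2 - 12*K (X(K) = -11*K + (2 - K) = 2 - 12*K)
28287/12876 + X(24)/a = 28287/12876 + (2 - 12*24)/1736 = 28287*(1/12876) + (2 - 288)*(1/1736) = 9429/4292 - 286*1/1736 = 9429/4292 - 143/868 = 946327/465682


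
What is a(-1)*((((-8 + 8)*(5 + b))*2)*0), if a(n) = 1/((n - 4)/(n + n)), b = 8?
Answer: 0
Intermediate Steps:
a(n) = 2*n/(-4 + n) (a(n) = 1/((-4 + n)/((2*n))) = 1/((-4 + n)*(1/(2*n))) = 1/((-4 + n)/(2*n)) = 1*(2*n/(-4 + n)) = 2*n/(-4 + n))
a(-1)*((((-8 + 8)*(5 + b))*2)*0) = (2*(-1)/(-4 - 1))*((((-8 + 8)*(5 + 8))*2)*0) = (2*(-1)/(-5))*(((0*13)*2)*0) = (2*(-1)*(-1/5))*((0*2)*0) = 2*(0*0)/5 = (2/5)*0 = 0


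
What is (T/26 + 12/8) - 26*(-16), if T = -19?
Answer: 5418/13 ≈ 416.77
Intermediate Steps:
(T/26 + 12/8) - 26*(-16) = (-19/26 + 12/8) - 26*(-16) = (-19*1/26 + 12*(⅛)) + 416 = (-19/26 + 3/2) + 416 = 10/13 + 416 = 5418/13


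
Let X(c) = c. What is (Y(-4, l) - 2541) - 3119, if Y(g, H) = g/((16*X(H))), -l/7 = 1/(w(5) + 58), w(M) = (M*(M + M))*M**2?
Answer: -39293/7 ≈ -5613.3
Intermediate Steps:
w(M) = 2*M**4 (w(M) = (M*(2*M))*M**2 = (2*M**2)*M**2 = 2*M**4)
l = -7/1308 (l = -7/(2*5**4 + 58) = -7/(2*625 + 58) = -7/(1250 + 58) = -7/1308 ≈ -0.0053517)
Y(g, H) = g/(16*H) (Y(g, H) = g/((16*H)) = g*(1/(16*H)) = g/(16*H))
(Y(-4, l) - 2541) - 3119 = ((1/16)*(-4)/(-7/1308) - 2541) - 3119 = ((1/16)*(-4)*(-1308/7) - 2541) - 3119 = (327/7 - 2541) - 3119 = -17460/7 - 3119 = -39293/7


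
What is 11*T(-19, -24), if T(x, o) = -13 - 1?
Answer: -154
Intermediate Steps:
T(x, o) = -14
11*T(-19, -24) = 11*(-14) = -154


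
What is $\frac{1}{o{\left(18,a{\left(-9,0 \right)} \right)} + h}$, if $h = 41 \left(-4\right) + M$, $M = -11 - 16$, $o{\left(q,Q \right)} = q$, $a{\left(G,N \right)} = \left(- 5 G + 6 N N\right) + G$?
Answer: $- \frac{1}{173} \approx -0.0057803$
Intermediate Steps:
$a{\left(G,N \right)} = - 4 G + 6 N^{2}$ ($a{\left(G,N \right)} = \left(- 5 G + 6 N^{2}\right) + G = - 4 G + 6 N^{2}$)
$M = -27$ ($M = -11 - 16 = -27$)
$h = -191$ ($h = 41 \left(-4\right) - 27 = -164 - 27 = -191$)
$\frac{1}{o{\left(18,a{\left(-9,0 \right)} \right)} + h} = \frac{1}{18 - 191} = \frac{1}{-173} = - \frac{1}{173}$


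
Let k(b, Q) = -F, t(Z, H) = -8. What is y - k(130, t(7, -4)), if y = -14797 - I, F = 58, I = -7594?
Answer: -7145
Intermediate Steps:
y = -7203 (y = -14797 - 1*(-7594) = -14797 + 7594 = -7203)
k(b, Q) = -58 (k(b, Q) = -1*58 = -58)
y - k(130, t(7, -4)) = -7203 - 1*(-58) = -7203 + 58 = -7145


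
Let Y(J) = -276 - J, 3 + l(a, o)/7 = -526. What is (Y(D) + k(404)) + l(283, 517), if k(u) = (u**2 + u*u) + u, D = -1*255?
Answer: 323112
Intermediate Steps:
l(a, o) = -3703 (l(a, o) = -21 + 7*(-526) = -21 - 3682 = -3703)
D = -255
k(u) = u + 2*u**2 (k(u) = (u**2 + u**2) + u = 2*u**2 + u = u + 2*u**2)
(Y(D) + k(404)) + l(283, 517) = ((-276 - 1*(-255)) + 404*(1 + 2*404)) - 3703 = ((-276 + 255) + 404*(1 + 808)) - 3703 = (-21 + 404*809) - 3703 = (-21 + 326836) - 3703 = 326815 - 3703 = 323112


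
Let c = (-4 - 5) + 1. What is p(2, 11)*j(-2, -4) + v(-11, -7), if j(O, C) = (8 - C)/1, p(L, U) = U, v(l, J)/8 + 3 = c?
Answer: 44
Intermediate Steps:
c = -8 (c = -9 + 1 = -8)
v(l, J) = -88 (v(l, J) = -24 + 8*(-8) = -24 - 64 = -88)
j(O, C) = 8 - C (j(O, C) = (8 - C)*1 = 8 - C)
p(2, 11)*j(-2, -4) + v(-11, -7) = 11*(8 - 1*(-4)) - 88 = 11*(8 + 4) - 88 = 11*12 - 88 = 132 - 88 = 44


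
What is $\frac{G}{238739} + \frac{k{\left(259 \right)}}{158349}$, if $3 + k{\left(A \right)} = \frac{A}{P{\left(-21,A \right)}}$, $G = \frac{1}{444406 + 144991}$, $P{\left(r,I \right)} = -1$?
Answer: $- \frac{36866557041997}{22281612466097667} \approx -0.0016546$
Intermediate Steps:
$G = \frac{1}{589397} \approx 1.6966 \cdot 10^{-6}$
$k{\left(A \right)} = -3 - A$ ($k{\left(A \right)} = -3 + \frac{A}{-1} = -3 + A \left(-1\right) = -3 - A$)
$\frac{G}{238739} + \frac{k{\left(259 \right)}}{158349} = \frac{1}{589397 \cdot 238739} + \frac{-3 - 259}{158349} = \frac{1}{589397} \cdot \frac{1}{238739} + \left(-3 - 259\right) \frac{1}{158349} = \frac{1}{140712050383} - \frac{262}{158349} = - \frac{36866557041997}{22281612466097667}$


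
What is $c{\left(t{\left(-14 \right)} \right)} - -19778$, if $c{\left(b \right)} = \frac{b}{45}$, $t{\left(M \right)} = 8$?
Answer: $\frac{890018}{45} \approx 19778.0$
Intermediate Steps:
$c{\left(b \right)} = \frac{b}{45}$ ($c{\left(b \right)} = b \frac{1}{45} = \frac{b}{45}$)
$c{\left(t{\left(-14 \right)} \right)} - -19778 = \frac{1}{45} \cdot 8 - -19778 = \frac{8}{45} + 19778 = \frac{890018}{45}$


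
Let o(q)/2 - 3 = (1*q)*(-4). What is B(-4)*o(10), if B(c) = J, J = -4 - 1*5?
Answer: 666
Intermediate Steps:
o(q) = 6 - 8*q (o(q) = 6 + 2*((1*q)*(-4)) = 6 + 2*(q*(-4)) = 6 + 2*(-4*q) = 6 - 8*q)
J = -9 (J = -4 - 5 = -9)
B(c) = -9
B(-4)*o(10) = -9*(6 - 8*10) = -9*(6 - 80) = -9*(-74) = 666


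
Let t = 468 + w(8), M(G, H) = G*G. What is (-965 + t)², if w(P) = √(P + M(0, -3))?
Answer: 247017 - 1988*√2 ≈ 2.4421e+5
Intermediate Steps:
M(G, H) = G²
w(P) = √P (w(P) = √(P + 0²) = √(P + 0) = √P)
t = 468 + 2*√2 (t = 468 + √8 = 468 + 2*√2 ≈ 470.83)
(-965 + t)² = (-965 + (468 + 2*√2))² = (-497 + 2*√2)²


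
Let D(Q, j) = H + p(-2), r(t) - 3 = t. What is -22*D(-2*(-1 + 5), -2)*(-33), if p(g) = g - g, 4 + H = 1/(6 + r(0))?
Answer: -8470/3 ≈ -2823.3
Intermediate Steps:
r(t) = 3 + t
H = -35/9 (H = -4 + 1/(6 + (3 + 0)) = -4 + 1/(6 + 3) = -4 + 1/9 = -35/9 ≈ -3.8889)
p(g) = 0
D(Q, j) = -35/9 (D(Q, j) = -35/9 + 0 = -35/9)
-22*D(-2*(-1 + 5), -2)*(-33) = -22*(-35/9)*(-33) = (770/9)*(-33) = -8470/3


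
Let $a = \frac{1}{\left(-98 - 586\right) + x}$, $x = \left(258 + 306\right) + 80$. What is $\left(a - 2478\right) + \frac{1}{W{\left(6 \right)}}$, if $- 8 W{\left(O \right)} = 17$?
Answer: $- \frac{1685377}{680} \approx -2478.5$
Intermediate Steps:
$W{\left(O \right)} = - \frac{17}{8}$ ($W{\left(O \right)} = \left(- \frac{1}{8}\right) 17 = - \frac{17}{8}$)
$x = 644$ ($x = 564 + 80 = 644$)
$a = - \frac{1}{40}$ ($a = \frac{1}{\left(-98 - 586\right) + 644} = \frac{1}{-684 + 644} = \frac{1}{-40} = - \frac{1}{40} \approx -0.025$)
$\left(a - 2478\right) + \frac{1}{W{\left(6 \right)}} = \left(- \frac{1}{40} - 2478\right) + \frac{1}{- \frac{17}{8}} = - \frac{99121}{40} - \frac{8}{17} = - \frac{1685377}{680}$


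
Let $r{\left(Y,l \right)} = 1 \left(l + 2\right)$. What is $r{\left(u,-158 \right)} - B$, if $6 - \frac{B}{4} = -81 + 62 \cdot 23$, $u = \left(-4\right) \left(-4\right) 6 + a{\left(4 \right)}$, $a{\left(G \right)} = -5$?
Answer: $5200$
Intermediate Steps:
$u = 91$ ($u = \left(-4\right) \left(-4\right) 6 - 5 = 16 \cdot 6 - 5 = 96 - 5 = 91$)
$r{\left(Y,l \right)} = 2 + l$ ($r{\left(Y,l \right)} = 1 \left(2 + l\right) = 2 + l$)
$B = -5356$ ($B = 24 - 4 \left(-81 + 62 \cdot 23\right) = 24 - 4 \left(-81 + 1426\right) = 24 - 5380 = -5356$)
$r{\left(u,-158 \right)} - B = \left(2 - 158\right) - -5356 = -156 + 5356 = 5200$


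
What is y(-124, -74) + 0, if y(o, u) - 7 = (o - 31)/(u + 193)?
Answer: 678/119 ≈ 5.6975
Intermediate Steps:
y(o, u) = 7 + (-31 + o)/(193 + u) (y(o, u) = 7 + (o - 31)/(u + 193) = 7 + (-31 + o)/(193 + u))
y(-124, -74) + 0 = (1320 - 124 + 7*(-74))/(193 - 74) + 0 = (1320 - 124 - 518)/119 + 0 = (1/119)*678 + 0 = 678/119 + 0 = 678/119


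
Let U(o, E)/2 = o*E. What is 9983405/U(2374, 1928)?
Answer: 9983405/9154144 ≈ 1.0906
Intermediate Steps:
U(o, E) = 2*E*o (U(o, E) = 2*(o*E) = 2*(E*o) = 2*E*o)
9983405/U(2374, 1928) = 9983405/((2*1928*2374)) = 9983405/9154144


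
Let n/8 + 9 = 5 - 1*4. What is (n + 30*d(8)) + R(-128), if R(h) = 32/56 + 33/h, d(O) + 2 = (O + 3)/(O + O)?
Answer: -92343/896 ≈ -103.06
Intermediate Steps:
n = -64 (n = -72 + 8*(5 - 1*4) = -72 + 8*(5 - 4) = -72 + 8*1 = -72 + 8 = -64)
d(O) = -2 + (3 + O)/(2*O) (d(O) = -2 + (O + 3)/(O + O) = -2 + (3 + O)/((2*O)) = -2 + (3 + O)*(1/(2*O)) = -2 + (3 + O)/(2*O))
R(h) = 4/7 + 33/h (R(h) = 32*(1/56) + 33/h = 4/7 + 33/h)
(n + 30*d(8)) + R(-128) = (-64 + 30*((3/2)*(1 - 1*8)/8)) + (4/7 + 33/(-128)) = (-64 + 30*((3/2)*(⅛)*(1 - 8))) + (4/7 + 33*(-1/128)) = (-64 + 30*((3/2)*(⅛)*(-7))) + (4/7 - 33/128) = (-64 + 30*(-21/16)) + 281/896 = (-64 - 315/8) + 281/896 = -827/8 + 281/896 = -92343/896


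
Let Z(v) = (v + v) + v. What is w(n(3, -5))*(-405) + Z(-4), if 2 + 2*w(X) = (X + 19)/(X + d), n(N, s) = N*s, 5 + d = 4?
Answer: 3549/8 ≈ 443.63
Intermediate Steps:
d = -1 (d = -5 + 4 = -1)
Z(v) = 3*v (Z(v) = 2*v + v = 3*v)
w(X) = -1 + (19 + X)/(2*(-1 + X)) (w(X) = -1 + ((X + 19)/(X - 1))/2 = -1 + ((19 + X)/(-1 + X))/2 = -1 + (19 + X)/(2*(-1 + X)))
w(n(3, -5))*(-405) + Z(-4) = ((21 - 3*(-5))/(2*(-1 + 3*(-5))))*(-405) + 3*(-4) = ((21 - 1*(-15))/(2*(-1 - 15)))*(-405) - 12 = ((½)*(21 + 15)/(-16))*(-405) - 12 = ((½)*(-1/16)*36)*(-405) - 12 = -9/8*(-405) - 12 = 3645/8 - 12 = 3549/8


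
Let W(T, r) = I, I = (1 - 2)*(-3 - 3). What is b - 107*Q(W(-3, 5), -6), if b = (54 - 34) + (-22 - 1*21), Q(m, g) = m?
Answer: -665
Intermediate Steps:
I = 6 (I = -1*(-6) = 6)
W(T, r) = 6
b = -23 (b = 20 + (-22 - 21) = 20 - 43 = -23)
b - 107*Q(W(-3, 5), -6) = -23 - 107*6 = -23 - 642 = -665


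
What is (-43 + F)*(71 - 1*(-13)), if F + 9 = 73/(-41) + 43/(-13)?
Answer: -2555952/533 ≈ -4795.4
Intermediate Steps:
F = -7509/533 (F = -9 + (73/(-41) + 43/(-13)) = -9 + (73*(-1/41) + 43*(-1/13)) = -9 + (-73/41 - 43/13) = -9 - 2712/533 = -7509/533 ≈ -14.088)
(-43 + F)*(71 - 1*(-13)) = (-43 - 7509/533)*(71 - 1*(-13)) = -30428*(71 + 13)/533 = -30428/533*84 = -2555952/533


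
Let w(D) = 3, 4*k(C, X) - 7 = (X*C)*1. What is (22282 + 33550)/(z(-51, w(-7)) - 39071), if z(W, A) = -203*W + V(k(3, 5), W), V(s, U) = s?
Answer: -111664/57425 ≈ -1.9445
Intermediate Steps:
k(C, X) = 7/4 + C*X/4 (k(C, X) = 7/4 + ((X*C)*1)/4 = 7/4 + ((C*X)*1)/4 = 7/4 + (C*X)/4 = 7/4 + C*X/4)
z(W, A) = 11/2 - 203*W (z(W, A) = -203*W + (7/4 + (1/4)*3*5) = -203*W + (7/4 + 15/4) = -203*W + 11/2 = 11/2 - 203*W)
(22282 + 33550)/(z(-51, w(-7)) - 39071) = (22282 + 33550)/((11/2 - 203*(-51)) - 39071) = 55832/((11/2 + 10353) - 39071) = 55832/(20717/2 - 39071) = 55832/(-57425/2) = 55832*(-2/57425) = -111664/57425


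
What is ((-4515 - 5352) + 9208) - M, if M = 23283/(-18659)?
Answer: -12272998/18659 ≈ -657.75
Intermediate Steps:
M = -23283/18659 (M = 23283*(-1/18659) = -23283/18659 ≈ -1.2478)
((-4515 - 5352) + 9208) - M = ((-4515 - 5352) + 9208) - 1*(-23283/18659) = (-9867 + 9208) + 23283/18659 = -659 + 23283/18659 = -12272998/18659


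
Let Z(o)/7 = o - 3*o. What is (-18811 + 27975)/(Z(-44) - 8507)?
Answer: -9164/7891 ≈ -1.1613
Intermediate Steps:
Z(o) = -14*o (Z(o) = 7*(o - 3*o) = 7*(-2*o) = -14*o)
(-18811 + 27975)/(Z(-44) - 8507) = (-18811 + 27975)/(-14*(-44) - 8507) = 9164/(616 - 8507) = 9164/(-7891) = 9164*(-1/7891) = -9164/7891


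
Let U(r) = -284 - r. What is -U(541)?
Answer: 825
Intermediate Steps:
-U(541) = -(-284 - 1*541) = -(-284 - 541) = -1*(-825) = 825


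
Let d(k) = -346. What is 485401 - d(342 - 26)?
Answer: 485747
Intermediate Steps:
485401 - d(342 - 26) = 485401 - 1*(-346) = 485401 + 346 = 485747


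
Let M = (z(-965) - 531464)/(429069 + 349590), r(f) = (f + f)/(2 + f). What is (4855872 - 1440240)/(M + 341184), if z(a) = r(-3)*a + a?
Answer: 2659612597488/265665454037 ≈ 10.011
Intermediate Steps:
r(f) = 2*f/(2 + f) (r(f) = (2*f)/(2 + f) = 2*f/(2 + f))
z(a) = 7*a (z(a) = (2*(-3)/(2 - 3))*a + a = (2*(-3)/(-1))*a + a = (2*(-3)*(-1))*a + a = 6*a + a = 7*a)
M = -538219/778659 (M = (7*(-965) - 531464)/(429069 + 349590) = (-6755 - 531464)/778659 = -538219*1/778659 = -538219/778659 ≈ -0.69121)
(4855872 - 1440240)/(M + 341184) = (4855872 - 1440240)/(-538219/778659 + 341184) = 3415632/(265665454037/778659) = 3415632*(778659/265665454037) = 2659612597488/265665454037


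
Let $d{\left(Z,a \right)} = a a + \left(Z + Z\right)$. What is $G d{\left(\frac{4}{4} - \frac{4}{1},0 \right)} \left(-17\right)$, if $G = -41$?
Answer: $-4182$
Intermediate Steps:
$d{\left(Z,a \right)} = a^{2} + 2 Z$
$G d{\left(\frac{4}{4} - \frac{4}{1},0 \right)} \left(-17\right) = - 41 \left(0^{2} + 2 \left(\frac{4}{4} - \frac{4}{1}\right)\right) \left(-17\right) = - 41 \left(0 + 2 \left(4 \cdot \frac{1}{4} - 4\right)\right) \left(-17\right) = - 41 \left(0 + 2 \left(1 - 4\right)\right) \left(-17\right) = - 41 \left(0 + 2 \left(-3\right)\right) \left(-17\right) = - 41 \left(0 - 6\right) \left(-17\right) = \left(-41\right) \left(-6\right) \left(-17\right) = 246 \left(-17\right) = -4182$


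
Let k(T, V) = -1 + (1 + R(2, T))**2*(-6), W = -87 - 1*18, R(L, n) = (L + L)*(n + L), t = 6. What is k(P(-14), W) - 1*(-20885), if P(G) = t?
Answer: 14350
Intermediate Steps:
R(L, n) = 2*L*(L + n) (R(L, n) = (2*L)*(L + n) = 2*L*(L + n))
P(G) = 6
W = -105 (W = -87 - 18 = -105)
k(T, V) = -1 - 6*(9 + 4*T)**2 (k(T, V) = -1 + (1 + 2*2*(2 + T))**2*(-6) = -1 + (1 + (8 + 4*T))**2*(-6) = -1 + (9 + 4*T)**2*(-6) = -1 - 6*(9 + 4*T)**2)
k(P(-14), W) - 1*(-20885) = (-1 - 6*(9 + 4*6)**2) - 1*(-20885) = (-1 - 6*(9 + 24)**2) + 20885 = (-1 - 6*33**2) + 20885 = (-1 - 6*1089) + 20885 = (-1 - 6534) + 20885 = -6535 + 20885 = 14350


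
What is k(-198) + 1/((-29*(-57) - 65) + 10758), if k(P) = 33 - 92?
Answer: -728413/12346 ≈ -59.000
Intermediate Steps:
k(P) = -59
k(-198) + 1/((-29*(-57) - 65) + 10758) = -59 + 1/((-29*(-57) - 65) + 10758) = -59 + 1/((1653 - 65) + 10758) = -59 + 1/(1588 + 10758) = -59 + 1/12346 = -728413/12346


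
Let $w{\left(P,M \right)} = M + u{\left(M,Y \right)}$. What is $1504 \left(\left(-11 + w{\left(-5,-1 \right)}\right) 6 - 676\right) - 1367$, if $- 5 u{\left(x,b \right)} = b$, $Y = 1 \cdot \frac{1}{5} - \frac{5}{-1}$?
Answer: $- \frac{28393599}{25} \approx -1.1357 \cdot 10^{6}$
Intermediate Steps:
$Y = \frac{26}{5}$ ($Y = 1 \cdot \frac{1}{5} - -5 = \frac{1}{5} + 5 = \frac{26}{5} \approx 5.2$)
$u{\left(x,b \right)} = - \frac{b}{5}$
$w{\left(P,M \right)} = - \frac{26}{25} + M$ ($w{\left(P,M \right)} = M - \frac{26}{25} = - \frac{26}{25} + M$)
$1504 \left(\left(-11 + w{\left(-5,-1 \right)}\right) 6 - 676\right) - 1367 = 1504 \left(\left(-11 - \frac{51}{25}\right) 6 - 676\right) - 1367 = 1504 \left(\left(- \frac{326}{25}\right) 6 - 676\right) - 1367 = 1504 \left(- \frac{1956}{25} - 676\right) - 1367 = 1504 \left(- \frac{18856}{25}\right) - 1367 = - \frac{28359424}{25} - 1367 = - \frac{28393599}{25}$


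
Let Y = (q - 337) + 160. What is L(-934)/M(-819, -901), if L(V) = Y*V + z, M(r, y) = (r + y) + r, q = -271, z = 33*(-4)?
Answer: -418300/2539 ≈ -164.75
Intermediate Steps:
z = -132
Y = -448 (Y = (-271 - 337) + 160 = -608 + 160 = -448)
M(r, y) = y + 2*r
L(V) = -132 - 448*V (L(V) = -448*V - 132 = -132 - 448*V)
L(-934)/M(-819, -901) = (-132 - 448*(-934))/(-901 + 2*(-819)) = (-132 + 418432)/(-901 - 1638) = 418300/(-2539) = 418300*(-1/2539) = -418300/2539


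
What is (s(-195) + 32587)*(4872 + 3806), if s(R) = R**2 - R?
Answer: 614463146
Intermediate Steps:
(s(-195) + 32587)*(4872 + 3806) = (-195*(-1 - 195) + 32587)*(4872 + 3806) = (-195*(-196) + 32587)*8678 = (38220 + 32587)*8678 = 70807*8678 = 614463146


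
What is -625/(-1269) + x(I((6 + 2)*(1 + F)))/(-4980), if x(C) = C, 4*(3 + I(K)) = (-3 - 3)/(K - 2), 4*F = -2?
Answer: 831269/1685232 ≈ 0.49327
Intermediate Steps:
F = -½ (F = (¼)*(-2) = -½ ≈ -0.50000)
I(K) = -3 - 3/(2*(-2 + K)) (I(K) = -3 + ((-3 - 3)/(K - 2))/4 = -3 + (-6/(-2 + K))/4 = -3 - 3/(2*(-2 + K)))
-625/(-1269) + x(I((6 + 2)*(1 + F)))/(-4980) = -625/(-1269) + (3*(3 - 2*(6 + 2)*(1 - ½))/(2*(-2 + (6 + 2)*(1 - ½))))/(-4980) = -625*(-1/1269) + (3*(3 - 16/2)/(2*(-2 + 8*(½))))*(-1/4980) = 625/1269 + (3*(3 - 2*4)/(2*(-2 + 4)))*(-1/4980) = 625/1269 + ((3/2)*(3 - 8)/2)*(-1/4980) = 625/1269 + ((3/2)*(½)*(-5))*(-1/4980) = 625/1269 - 15/4*(-1/4980) = 625/1269 + 1/1328 = 831269/1685232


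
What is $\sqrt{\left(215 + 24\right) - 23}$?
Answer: $6 \sqrt{6} \approx 14.697$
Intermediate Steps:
$\sqrt{\left(215 + 24\right) - 23} = \sqrt{239 - 23} = \sqrt{216} = 6 \sqrt{6}$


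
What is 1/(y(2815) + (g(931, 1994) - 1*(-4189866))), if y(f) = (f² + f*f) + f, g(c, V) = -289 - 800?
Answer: 1/20040042 ≈ 4.9900e-8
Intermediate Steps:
g(c, V) = -1089
y(f) = f + 2*f² (y(f) = (f² + f²) + f = 2*f² + f = f + 2*f²)
1/(y(2815) + (g(931, 1994) - 1*(-4189866))) = 1/(2815*(1 + 2*2815) + (-1089 - 1*(-4189866))) = 1/(2815*(1 + 5630) + (-1089 + 4189866)) = 1/(2815*5631 + 4188777) = 1/(15851265 + 4188777) = 1/20040042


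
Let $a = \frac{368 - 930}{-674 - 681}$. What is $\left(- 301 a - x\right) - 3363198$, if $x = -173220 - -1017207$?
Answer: $- \frac{5700904837}{1355} \approx -4.2073 \cdot 10^{6}$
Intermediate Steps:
$x = 843987$ ($x = -173220 + 1017207 = 843987$)
$a = \frac{562}{1355}$ ($a = - \frac{562}{-1355} = \left(-562\right) \left(- \frac{1}{1355}\right) = \frac{562}{1355} \approx 0.41476$)
$\left(- 301 a - x\right) - 3363198 = \left(\left(-301\right) \frac{562}{1355} - 843987\right) - 3363198 = \left(- \frac{169162}{1355} - 843987\right) - 3363198 = - \frac{1143771547}{1355} - 3363198 = - \frac{5700904837}{1355}$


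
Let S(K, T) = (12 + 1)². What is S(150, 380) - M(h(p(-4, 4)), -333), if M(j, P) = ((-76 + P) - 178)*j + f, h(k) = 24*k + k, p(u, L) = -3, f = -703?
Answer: -43153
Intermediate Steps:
S(K, T) = 169 (S(K, T) = 13² = 169)
h(k) = 25*k
M(j, P) = -703 + j*(-254 + P) (M(j, P) = ((-76 + P) - 178)*j - 703 = (-254 + P)*j - 703 = j*(-254 + P) - 703 = -703 + j*(-254 + P))
S(150, 380) - M(h(p(-4, 4)), -333) = 169 - (-703 - 6350*(-3) - 8325*(-3)) = 169 - (-703 - 254*(-75) - 333*(-75)) = 169 - (-703 + 19050 + 24975) = 169 - 1*43322 = 169 - 43322 = -43153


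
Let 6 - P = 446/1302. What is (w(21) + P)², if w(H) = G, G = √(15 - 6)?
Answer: 31764496/423801 ≈ 74.951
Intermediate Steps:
P = 3683/651 (P = 6 - 446/1302 = 6 - 1*223/651 = 6 - 223/651 = 3683/651 ≈ 5.6574)
G = 3 (G = √9 = 3)
w(H) = 3
(w(21) + P)² = (3 + 3683/651)² = (5636/651)² = 31764496/423801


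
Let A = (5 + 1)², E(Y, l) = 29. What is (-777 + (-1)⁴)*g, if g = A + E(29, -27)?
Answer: -50440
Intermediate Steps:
A = 36 (A = 6² = 36)
g = 65 (g = 36 + 29 = 65)
(-777 + (-1)⁴)*g = (-777 + (-1)⁴)*65 = (-777 + 1)*65 = -776*65 = -50440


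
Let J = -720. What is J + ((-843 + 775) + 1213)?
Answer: 425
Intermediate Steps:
J + ((-843 + 775) + 1213) = -720 + ((-843 + 775) + 1213) = -720 + (-68 + 1213) = -720 + 1145 = 425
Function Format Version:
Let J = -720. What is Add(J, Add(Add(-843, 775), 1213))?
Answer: 425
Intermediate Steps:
Add(J, Add(Add(-843, 775), 1213)) = Add(-720, Add(Add(-843, 775), 1213)) = Add(-720, Add(-68, 1213)) = Add(-720, 1145) = 425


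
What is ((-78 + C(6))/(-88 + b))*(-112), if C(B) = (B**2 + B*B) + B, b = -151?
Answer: 0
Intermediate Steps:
C(B) = B + 2*B**2 (C(B) = (B**2 + B**2) + B = 2*B**2 + B = B + 2*B**2)
((-78 + C(6))/(-88 + b))*(-112) = ((-78 + 6*(1 + 2*6))/(-88 - 151))*(-112) = ((-78 + 6*(1 + 12))/(-239))*(-112) = ((-78 + 6*13)*(-1/239))*(-112) = ((-78 + 78)*(-1/239))*(-112) = (0*(-1/239))*(-112) = 0*(-112) = 0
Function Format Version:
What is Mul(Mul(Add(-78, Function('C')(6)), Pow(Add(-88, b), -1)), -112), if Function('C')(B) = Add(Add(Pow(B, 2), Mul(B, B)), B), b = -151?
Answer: 0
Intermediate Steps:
Function('C')(B) = Add(B, Mul(2, Pow(B, 2))) (Function('C')(B) = Add(Add(Pow(B, 2), Pow(B, 2)), B) = Add(Mul(2, Pow(B, 2)), B) = Add(B, Mul(2, Pow(B, 2))))
Mul(Mul(Add(-78, Function('C')(6)), Pow(Add(-88, b), -1)), -112) = Mul(Mul(Add(-78, Mul(6, Add(1, Mul(2, 6)))), Pow(Add(-88, -151), -1)), -112) = Mul(Mul(Add(-78, Mul(6, Add(1, 12))), Pow(-239, -1)), -112) = Mul(Mul(Add(-78, Mul(6, 13)), Rational(-1, 239)), -112) = Mul(Mul(Add(-78, 78), Rational(-1, 239)), -112) = Mul(Mul(0, Rational(-1, 239)), -112) = Mul(0, -112) = 0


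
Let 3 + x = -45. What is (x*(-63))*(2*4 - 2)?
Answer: 18144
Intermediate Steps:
x = -48 (x = -3 - 45 = -48)
(x*(-63))*(2*4 - 2) = (-48*(-63))*(2*4 - 2) = 3024*(8 - 2) = 3024*6 = 18144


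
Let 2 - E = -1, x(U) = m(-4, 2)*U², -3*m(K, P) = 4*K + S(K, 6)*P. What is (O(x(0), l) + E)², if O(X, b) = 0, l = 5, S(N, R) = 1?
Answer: 9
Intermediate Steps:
m(K, P) = -4*K/3 - P/3 (m(K, P) = -(4*K + 1*P)/3 = -(4*K + P)/3 = -(P + 4*K)/3 = -4*K/3 - P/3)
x(U) = 14*U²/3 (x(U) = (-4/3*(-4) - ⅓*2)*U² = (16/3 - ⅔)*U² = 14*U²/3)
E = 3 (E = 2 - 1*(-1) = 2 + 1 = 3)
(O(x(0), l) + E)² = (0 + 3)² = 3² = 9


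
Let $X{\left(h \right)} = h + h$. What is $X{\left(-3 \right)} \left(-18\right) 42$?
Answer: $4536$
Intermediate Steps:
$X{\left(h \right)} = 2 h$
$X{\left(-3 \right)} \left(-18\right) 42 = 2 \left(-3\right) \left(-18\right) 42 = \left(-6\right) \left(-18\right) 42 = 108 \cdot 42 = 4536$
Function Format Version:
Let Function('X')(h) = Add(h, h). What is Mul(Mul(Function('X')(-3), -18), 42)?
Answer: 4536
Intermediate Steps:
Function('X')(h) = Mul(2, h)
Mul(Mul(Function('X')(-3), -18), 42) = Mul(Mul(Mul(2, -3), -18), 42) = Mul(Mul(-6, -18), 42) = Mul(108, 42) = 4536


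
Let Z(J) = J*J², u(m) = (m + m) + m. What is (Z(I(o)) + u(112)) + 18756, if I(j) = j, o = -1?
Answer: 19091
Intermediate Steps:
u(m) = 3*m (u(m) = 2*m + m = 3*m)
Z(J) = J³
(Z(I(o)) + u(112)) + 18756 = ((-1)³ + 3*112) + 18756 = (-1 + 336) + 18756 = 335 + 18756 = 19091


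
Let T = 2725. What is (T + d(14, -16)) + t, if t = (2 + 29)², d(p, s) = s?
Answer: 3670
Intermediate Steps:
t = 961 (t = 31² = 961)
(T + d(14, -16)) + t = (2725 - 16) + 961 = 2709 + 961 = 3670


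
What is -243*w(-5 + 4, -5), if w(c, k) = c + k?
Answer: 1458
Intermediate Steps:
-243*w(-5 + 4, -5) = -243*((-5 + 4) - 5) = -243*(-1 - 5) = -243*(-6) = 1458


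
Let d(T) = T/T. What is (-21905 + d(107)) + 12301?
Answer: -9603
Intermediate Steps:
d(T) = 1
(-21905 + d(107)) + 12301 = (-21905 + 1) + 12301 = -21904 + 12301 = -9603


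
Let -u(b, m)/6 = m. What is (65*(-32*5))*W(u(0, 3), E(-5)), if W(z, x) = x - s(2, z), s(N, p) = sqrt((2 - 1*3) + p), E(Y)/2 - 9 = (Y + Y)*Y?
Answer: -1227200 + 10400*I*sqrt(19) ≈ -1.2272e+6 + 45333.0*I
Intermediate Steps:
u(b, m) = -6*m
E(Y) = 18 + 4*Y**2 (E(Y) = 18 + 2*((Y + Y)*Y) = 18 + 2*((2*Y)*Y) = 18 + 2*(2*Y**2) = 18 + 4*Y**2)
s(N, p) = sqrt(-1 + p) (s(N, p) = sqrt((2 - 3) + p) = sqrt(-1 + p))
W(z, x) = x - sqrt(-1 + z)
(65*(-32*5))*W(u(0, 3), E(-5)) = (65*(-32*5))*((18 + 4*(-5)**2) - sqrt(-1 - 6*3)) = (65*(-160))*((18 + 4*25) - sqrt(-1 - 18)) = -10400*((18 + 100) - sqrt(-19)) = -10400*(118 - I*sqrt(19)) = -1227200 + 10400*I*sqrt(19)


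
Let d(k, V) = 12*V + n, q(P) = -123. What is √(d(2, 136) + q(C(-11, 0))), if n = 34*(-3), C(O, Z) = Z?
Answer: √1407 ≈ 37.510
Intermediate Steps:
n = -102
d(k, V) = -102 + 12*V (d(k, V) = 12*V - 102 = -102 + 12*V)
√(d(2, 136) + q(C(-11, 0))) = √((-102 + 12*136) - 123) = √((-102 + 1632) - 123) = √(1530 - 123) = √1407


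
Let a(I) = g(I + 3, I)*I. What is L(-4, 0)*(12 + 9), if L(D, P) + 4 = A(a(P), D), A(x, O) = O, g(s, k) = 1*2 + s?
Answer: -168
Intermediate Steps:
g(s, k) = 2 + s
a(I) = I*(5 + I) (a(I) = (2 + (I + 3))*I = (2 + (3 + I))*I = (5 + I)*I = I*(5 + I))
L(D, P) = -4 + D
L(-4, 0)*(12 + 9) = (-4 - 4)*(12 + 9) = -8*21 = -168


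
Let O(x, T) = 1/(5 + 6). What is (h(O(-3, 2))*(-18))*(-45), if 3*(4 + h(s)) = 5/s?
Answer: 11610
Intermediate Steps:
O(x, T) = 1/11
h(s) = -4 + 5/(3*s) (h(s) = -4 + (5/s)/3 = -4 + 5/(3*s))
(h(O(-3, 2))*(-18))*(-45) = ((-4 + 5/(3*(1/11)))*(-18))*(-45) = ((-4 + (5/3)*11)*(-18))*(-45) = ((-4 + 55/3)*(-18))*(-45) = ((43/3)*(-18))*(-45) = -258*(-45) = 11610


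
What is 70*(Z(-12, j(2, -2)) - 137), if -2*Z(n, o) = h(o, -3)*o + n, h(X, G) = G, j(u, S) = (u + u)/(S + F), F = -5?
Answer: -9230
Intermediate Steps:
j(u, S) = 2*u/(-5 + S) (j(u, S) = (u + u)/(S - 5) = (2*u)/(-5 + S) = 2*u/(-5 + S))
Z(n, o) = -n/2 + 3*o/2 (Z(n, o) = -(-3*o + n)/2 = -(n - 3*o)/2 = -n/2 + 3*o/2)
70*(Z(-12, j(2, -2)) - 137) = 70*((-1/2*(-12) + 3*(2*2/(-5 - 2))/2) - 137) = 70*((6 + 3*(2*2/(-7))/2) - 137) = 70*((6 + 3*(2*2*(-1/7))/2) - 137) = 70*((6 + (3/2)*(-4/7)) - 137) = 70*((6 - 6/7) - 137) = 70*(36/7 - 137) = 70*(-923/7) = -9230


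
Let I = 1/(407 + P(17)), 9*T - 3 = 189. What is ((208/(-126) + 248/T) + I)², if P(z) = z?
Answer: 17754763009/178382736 ≈ 99.532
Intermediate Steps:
T = 64/3 (T = ⅓ + (⅑)*189 = ⅓ + 21 = 64/3 ≈ 21.333)
I = 1/424 (I = 1/(407 + 17) = 1/424 ≈ 0.0023585)
((208/(-126) + 248/T) + I)² = ((208/(-126) + 248/(64/3)) + 1/424)² = ((208*(-1/126) + 248*(3/64)) + 1/424)² = ((-104/63 + 93/8) + 1/424)² = (5027/504 + 1/424)² = (133247/13356)² = 17754763009/178382736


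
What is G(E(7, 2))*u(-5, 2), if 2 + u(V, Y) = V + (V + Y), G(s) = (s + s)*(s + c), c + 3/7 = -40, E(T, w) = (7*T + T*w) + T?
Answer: -41400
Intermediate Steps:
E(T, w) = 8*T + T*w
c = -283/7 (c = -3/7 - 40 = -283/7 ≈ -40.429)
G(s) = 2*s*(-283/7 + s) (G(s) = (s + s)*(s - 283/7) = (2*s)*(-283/7 + s) = 2*s*(-283/7 + s))
u(V, Y) = -2 + Y + 2*V (u(V, Y) = -2 + (V + (V + Y)) = -2 + (Y + 2*V) = -2 + Y + 2*V)
G(E(7, 2))*u(-5, 2) = (2*(7*(8 + 2))*(-283 + 7*(7*(8 + 2)))/7)*(-2 + 2 + 2*(-5)) = (2*(7*10)*(-283 + 7*(7*10))/7)*(-2 + 2 - 10) = ((2/7)*70*(-283 + 7*70))*(-10) = ((2/7)*70*(-283 + 490))*(-10) = ((2/7)*70*207)*(-10) = 4140*(-10) = -41400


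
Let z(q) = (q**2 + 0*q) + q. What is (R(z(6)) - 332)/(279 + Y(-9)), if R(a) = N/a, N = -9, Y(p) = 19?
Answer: -4651/4172 ≈ -1.1148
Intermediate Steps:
z(q) = q + q**2 (z(q) = (q**2 + 0) + q = q**2 + q = q + q**2)
R(a) = -9/a
(R(z(6)) - 332)/(279 + Y(-9)) = (-9*1/(6*(1 + 6)) - 332)/(279 + 19) = (-9/(6*7) - 332)/298 = (-9/42 - 332)*(1/298) = (-9*1/42 - 332)*(1/298) = (-3/14 - 332)*(1/298) = -4651/14*1/298 = -4651/4172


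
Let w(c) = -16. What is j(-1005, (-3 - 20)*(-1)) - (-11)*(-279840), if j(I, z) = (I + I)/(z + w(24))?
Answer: -21549690/7 ≈ -3.0785e+6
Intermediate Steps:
j(I, z) = 2*I/(-16 + z) (j(I, z) = (I + I)/(z - 16) = (2*I)/(-16 + z) = 2*I/(-16 + z))
j(-1005, (-3 - 20)*(-1)) - (-11)*(-279840) = 2*(-1005)/(-16 + (-3 - 20)*(-1)) - (-11)*(-279840) = 2*(-1005)/(-16 - 23*(-1)) - 1*3078240 = 2*(-1005)/(-16 + 23) - 3078240 = 2*(-1005)/7 - 3078240 = 2*(-1005)*(⅐) - 3078240 = -2010/7 - 3078240 = -21549690/7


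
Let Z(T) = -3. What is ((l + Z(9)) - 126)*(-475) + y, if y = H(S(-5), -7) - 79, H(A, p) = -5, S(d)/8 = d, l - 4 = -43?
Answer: 79716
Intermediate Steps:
l = -39 (l = 4 - 43 = -39)
S(d) = 8*d
y = -84 (y = -5 - 79 = -84)
((l + Z(9)) - 126)*(-475) + y = ((-39 - 3) - 126)*(-475) - 84 = (-42 - 126)*(-475) - 84 = -168*(-475) - 84 = 79800 - 84 = 79716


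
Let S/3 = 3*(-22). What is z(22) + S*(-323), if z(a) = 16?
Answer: 63970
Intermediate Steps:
S = -198 (S = 3*(3*(-22)) = 3*(-66) = -198)
z(22) + S*(-323) = 16 - 198*(-323) = 16 + 63954 = 63970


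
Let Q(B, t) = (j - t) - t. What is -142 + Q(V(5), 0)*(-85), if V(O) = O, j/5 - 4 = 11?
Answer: -6517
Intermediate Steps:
j = 75 (j = 20 + 5*11 = 20 + 55 = 75)
Q(B, t) = 75 - 2*t (Q(B, t) = (75 - t) - t = 75 - 2*t)
-142 + Q(V(5), 0)*(-85) = -142 + (75 - 2*0)*(-85) = -142 + (75 + 0)*(-85) = -142 + 75*(-85) = -142 - 6375 = -6517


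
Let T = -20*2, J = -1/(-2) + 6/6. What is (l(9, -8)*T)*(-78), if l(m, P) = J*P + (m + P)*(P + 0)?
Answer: -62400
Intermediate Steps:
J = 3/2 (J = -1*(-½) + 6*(⅙) = ½ + 1 = 3/2 ≈ 1.5000)
l(m, P) = 3*P/2 + P*(P + m) (l(m, P) = 3*P/2 + (m + P)*(P + 0) = 3*P/2 + (P + m)*P = 3*P/2 + P*(P + m))
T = -40
(l(9, -8)*T)*(-78) = (((½)*(-8)*(3 + 2*(-8) + 2*9))*(-40))*(-78) = (((½)*(-8)*(3 - 16 + 18))*(-40))*(-78) = (((½)*(-8)*5)*(-40))*(-78) = -20*(-40)*(-78) = 800*(-78) = -62400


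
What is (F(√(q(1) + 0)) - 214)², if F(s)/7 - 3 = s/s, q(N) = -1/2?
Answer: 34596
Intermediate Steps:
q(N) = -½ (q(N) = -1*½ = -½)
F(s) = 28 (F(s) = 21 + 7*(s/s) = 21 + 7*1 = 21 + 7 = 28)
(F(√(q(1) + 0)) - 214)² = (28 - 214)² = (-186)² = 34596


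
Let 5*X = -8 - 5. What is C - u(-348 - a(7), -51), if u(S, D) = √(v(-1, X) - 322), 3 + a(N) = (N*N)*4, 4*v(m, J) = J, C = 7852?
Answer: 7852 - 3*I*√3585/10 ≈ 7852.0 - 17.962*I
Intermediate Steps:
X = -13/5 (X = (-8 - 5)/5 = (⅕)*(-13) = -13/5 ≈ -2.6000)
v(m, J) = J/4
a(N) = -3 + 4*N² (a(N) = -3 + (N*N)*4 = -3 + N²*4 = -3 + 4*N²)
u(S, D) = 3*I*√3585/10 (u(S, D) = √((¼)*(-13/5) - 322) = √(-13/20 - 322) = √(-6453/20) = 3*I*√3585/10)
C - u(-348 - a(7), -51) = 7852 - 3*I*√3585/10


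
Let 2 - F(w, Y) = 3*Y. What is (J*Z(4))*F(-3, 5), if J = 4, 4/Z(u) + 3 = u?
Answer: -208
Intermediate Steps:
Z(u) = 4/(-3 + u)
F(w, Y) = 2 - 3*Y
(J*Z(4))*F(-3, 5) = (4*(4/(-3 + 4)))*(2 - 3*5) = (4*(4/1))*(2 - 15) = (4*(4*1))*(-13) = (4*4)*(-13) = 16*(-13) = -208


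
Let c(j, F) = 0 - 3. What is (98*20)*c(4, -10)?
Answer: -5880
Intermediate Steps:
c(j, F) = -3
(98*20)*c(4, -10) = (98*20)*(-3) = 1960*(-3) = -5880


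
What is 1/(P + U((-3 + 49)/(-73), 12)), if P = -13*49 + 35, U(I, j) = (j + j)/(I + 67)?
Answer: -1615/971646 ≈ -0.0016621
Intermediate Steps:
U(I, j) = 2*j/(67 + I) (U(I, j) = (2*j)/(67 + I) = 2*j/(67 + I))
P = -602 (P = -637 + 35 = -602)
1/(P + U((-3 + 49)/(-73), 12)) = 1/(-602 + 2*12/(67 + (-3 + 49)/(-73))) = 1/(-602 + 2*12/(67 + 46*(-1/73))) = 1/(-602 + 2*12/(67 - 46/73)) = 1/(-602 + 2*12/(4845/73)) = 1/(-602 + 2*12*(73/4845)) = 1/(-602 + 584/1615) = 1/(-971646/1615) = -1615/971646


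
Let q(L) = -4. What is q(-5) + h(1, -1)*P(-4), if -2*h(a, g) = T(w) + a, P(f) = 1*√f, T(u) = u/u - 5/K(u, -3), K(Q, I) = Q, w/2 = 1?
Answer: -4 + I/2 ≈ -4.0 + 0.5*I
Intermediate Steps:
w = 2 (w = 2*1 = 2)
T(u) = 1 - 5/u (T(u) = u/u - 5/u = 1 - 5/u)
P(f) = √f
h(a, g) = ¾ - a/2 (h(a, g) = -((-5 + 2)/2 + a)/2 = -((½)*(-3) + a)/2 = -(-3/2 + a)/2 = ¾ - a/2)
q(-5) + h(1, -1)*P(-4) = -4 + (¾ - ½*1)*√(-4) = -4 + (¾ - ½)*(2*I) = -4 + (2*I)/4 = -4 + I/2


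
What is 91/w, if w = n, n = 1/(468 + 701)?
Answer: 106379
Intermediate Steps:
n = 1/1169 ≈ 0.00085543
w = 1/1169 ≈ 0.00085543
91/w = 91/(1/1169) = 91*1169 = 106379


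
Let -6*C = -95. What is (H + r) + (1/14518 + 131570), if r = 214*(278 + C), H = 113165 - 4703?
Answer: 13193043769/43554 ≈ 3.0291e+5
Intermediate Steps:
C = 95/6 (C = -⅙*(-95) = 95/6 ≈ 15.833)
H = 108462
r = 188641/3 (r = 214*(278 + 95/6) = 214*(1763/6) = 188641/3 ≈ 62880.)
(H + r) + (1/14518 + 131570) = (108462 + 188641/3) + (1/14518 + 131570) = 514027/3 + (1/14518 + 131570) = 514027/3 + 1910133261/14518 = 13193043769/43554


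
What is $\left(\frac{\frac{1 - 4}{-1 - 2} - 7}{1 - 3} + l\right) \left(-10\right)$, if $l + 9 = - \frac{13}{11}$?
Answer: $\frac{790}{11} \approx 71.818$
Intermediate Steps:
$l = - \frac{112}{11}$ ($l = -9 - \frac{13}{11} = - \frac{112}{11} \approx -10.182$)
$\left(\frac{\frac{1 - 4}{-1 - 2} - 7}{1 - 3} + l\right) \left(-10\right) = \left(\frac{\frac{1 - 4}{-1 - 2} - 7}{1 - 3} - \frac{112}{11}\right) \left(-10\right) = \left(\frac{- \frac{3}{-3} - 7}{1 + \left(-3 + 0\right)} - \frac{112}{11}\right) \left(-10\right) = \left(\frac{\left(-3\right) \left(- \frac{1}{3}\right) - 7}{1 - 3} - \frac{112}{11}\right) \left(-10\right) = \left(\frac{1 - 7}{-2} - \frac{112}{11}\right) \left(-10\right) = \left(\left(-6\right) \left(- \frac{1}{2}\right) - \frac{112}{11}\right) \left(-10\right) = \left(3 - \frac{112}{11}\right) \left(-10\right) = \left(- \frac{79}{11}\right) \left(-10\right) = \frac{790}{11}$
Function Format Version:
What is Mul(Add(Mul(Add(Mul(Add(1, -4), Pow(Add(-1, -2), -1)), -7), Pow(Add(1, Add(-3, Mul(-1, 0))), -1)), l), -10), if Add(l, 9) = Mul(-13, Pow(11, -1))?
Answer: Rational(790, 11) ≈ 71.818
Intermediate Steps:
l = Rational(-112, 11) (l = Add(-9, Mul(-13, Pow(11, -1))) = Add(-9, Mul(-13, Rational(1, 11))) = Add(-9, Rational(-13, 11)) = Rational(-112, 11) ≈ -10.182)
Mul(Add(Mul(Add(Mul(Add(1, -4), Pow(Add(-1, -2), -1)), -7), Pow(Add(1, Add(-3, Mul(-1, 0))), -1)), l), -10) = Mul(Add(Mul(Add(Mul(Add(1, -4), Pow(Add(-1, -2), -1)), -7), Pow(Add(1, Add(-3, Mul(-1, 0))), -1)), Rational(-112, 11)), -10) = Mul(Add(Mul(Add(Mul(-3, Pow(-3, -1)), -7), Pow(Add(1, Add(-3, 0)), -1)), Rational(-112, 11)), -10) = Mul(Add(Mul(Add(Mul(-3, Rational(-1, 3)), -7), Pow(Add(1, -3), -1)), Rational(-112, 11)), -10) = Mul(Add(Mul(Add(1, -7), Pow(-2, -1)), Rational(-112, 11)), -10) = Mul(Add(Mul(-6, Rational(-1, 2)), Rational(-112, 11)), -10) = Mul(Add(3, Rational(-112, 11)), -10) = Mul(Rational(-79, 11), -10) = Rational(790, 11)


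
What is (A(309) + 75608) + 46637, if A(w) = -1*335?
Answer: 121910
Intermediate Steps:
A(w) = -335
(A(309) + 75608) + 46637 = (-335 + 75608) + 46637 = 75273 + 46637 = 121910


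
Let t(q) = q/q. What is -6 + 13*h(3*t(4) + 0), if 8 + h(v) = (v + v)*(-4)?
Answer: -422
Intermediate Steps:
t(q) = 1
h(v) = -8 - 8*v (h(v) = -8 + (v + v)*(-4) = -8 + (2*v)*(-4) = -8 - 8*v)
-6 + 13*h(3*t(4) + 0) = -6 + 13*(-8 - 8*(3*1 + 0)) = -6 + 13*(-8 - 8*(3 + 0)) = -6 + 13*(-8 - 8*3) = -6 + 13*(-8 - 24) = -6 + 13*(-32) = -6 - 416 = -422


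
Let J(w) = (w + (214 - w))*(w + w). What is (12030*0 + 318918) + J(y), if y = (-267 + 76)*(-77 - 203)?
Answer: 23208358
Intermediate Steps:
y = 53480 (y = -191*(-280) = 53480)
J(w) = 428*w (J(w) = 214*(2*w) = 428*w)
(12030*0 + 318918) + J(y) = (12030*0 + 318918) + 428*53480 = (0 + 318918) + 22889440 = 318918 + 22889440 = 23208358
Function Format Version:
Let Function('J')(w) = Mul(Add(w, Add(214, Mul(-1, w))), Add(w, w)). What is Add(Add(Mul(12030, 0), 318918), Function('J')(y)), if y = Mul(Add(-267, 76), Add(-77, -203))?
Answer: 23208358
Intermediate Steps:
y = 53480 (y = Mul(-191, -280) = 53480)
Function('J')(w) = Mul(428, w) (Function('J')(w) = Mul(214, Mul(2, w)) = Mul(428, w))
Add(Add(Mul(12030, 0), 318918), Function('J')(y)) = Add(Add(Mul(12030, 0), 318918), Mul(428, 53480)) = Add(Add(0, 318918), 22889440) = Add(318918, 22889440) = 23208358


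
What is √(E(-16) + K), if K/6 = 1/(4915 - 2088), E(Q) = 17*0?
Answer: √16962/2827 ≈ 0.046069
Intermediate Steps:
E(Q) = 0
K = 6/2827 (K = 6/(4915 - 2088) = 6/2827 ≈ 0.0021224)
√(E(-16) + K) = √(0 + 6/2827) = √(6/2827) = √16962/2827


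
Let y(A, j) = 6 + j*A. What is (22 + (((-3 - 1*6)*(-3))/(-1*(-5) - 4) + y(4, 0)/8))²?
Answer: 39601/16 ≈ 2475.1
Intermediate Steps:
y(A, j) = 6 + A*j
(22 + (((-3 - 1*6)*(-3))/(-1*(-5) - 4) + y(4, 0)/8))² = (22 + (((-3 - 1*6)*(-3))/(-1*(-5) - 4) + (6 + 4*0)/8))² = (22 + (((-3 - 6)*(-3))/(5 - 4) + (6 + 0)*(⅛)))² = (22 + (-9*(-3)/1 + 6*(⅛)))² = (22 + (27*1 + ¾))² = (22 + (27 + ¾))² = (22 + 111/4)² = (199/4)² = 39601/16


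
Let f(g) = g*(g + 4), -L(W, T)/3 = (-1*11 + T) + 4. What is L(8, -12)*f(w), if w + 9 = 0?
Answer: 2565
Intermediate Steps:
w = -9 (w = -9 + 0 = -9)
L(W, T) = 21 - 3*T (L(W, T) = -3*((-1*11 + T) + 4) = -3*((-11 + T) + 4) = -3*(-7 + T) = 21 - 3*T)
f(g) = g*(4 + g)
L(8, -12)*f(w) = (21 - 3*(-12))*(-9*(4 - 9)) = (21 + 36)*(-9*(-5)) = 57*45 = 2565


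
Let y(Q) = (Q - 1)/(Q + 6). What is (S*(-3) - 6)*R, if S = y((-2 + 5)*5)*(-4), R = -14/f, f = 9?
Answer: -28/9 ≈ -3.1111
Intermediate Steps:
y(Q) = (-1 + Q)/(6 + Q)
R = -14/9 ≈ -1.5556
S = -8/3 (S = ((-1 + (-2 + 5)*5)/(6 + (-2 + 5)*5))*(-4) = ((-1 + 3*5)/(6 + 3*5))*(-4) = ((-1 + 15)/(6 + 15))*(-4) = (14/21)*(-4) = ((1/21)*14)*(-4) = (2/3)*(-4) = -8/3 ≈ -2.6667)
(S*(-3) - 6)*R = (-8/3*(-3) - 6)*(-14/9) = (8 - 6)*(-14/9) = 2*(-14/9) = -28/9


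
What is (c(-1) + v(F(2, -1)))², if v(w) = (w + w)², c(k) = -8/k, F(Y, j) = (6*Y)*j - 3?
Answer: 824464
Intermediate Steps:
F(Y, j) = -3 + 6*Y*j (F(Y, j) = 6*Y*j - 3 = -3 + 6*Y*j)
v(w) = 4*w² (v(w) = (2*w)² = 4*w²)
(c(-1) + v(F(2, -1)))² = (-8/(-1) + 4*(-3 + 6*2*(-1))²)² = (-8*(-1) + 4*(-3 - 12)²)² = (8 + 4*(-15)²)² = (8 + 4*225)² = (8 + 900)² = 908² = 824464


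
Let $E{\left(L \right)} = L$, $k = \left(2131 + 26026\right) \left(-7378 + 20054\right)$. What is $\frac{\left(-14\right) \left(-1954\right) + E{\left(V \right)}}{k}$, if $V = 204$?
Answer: $\frac{6890}{89229533} \approx 7.7217 \cdot 10^{-5}$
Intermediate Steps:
$k = 356918132$ ($k = 28157 \cdot 12676 = 356918132$)
$\frac{\left(-14\right) \left(-1954\right) + E{\left(V \right)}}{k} = \frac{\left(-14\right) \left(-1954\right) + 204}{356918132} = \left(27356 + 204\right) \frac{1}{356918132} = 27560 \cdot \frac{1}{356918132} = \frac{6890}{89229533}$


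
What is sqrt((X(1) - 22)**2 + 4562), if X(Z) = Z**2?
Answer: sqrt(5003) ≈ 70.732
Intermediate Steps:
sqrt((X(1) - 22)**2 + 4562) = sqrt((1**2 - 22)**2 + 4562) = sqrt((1 - 22)**2 + 4562) = sqrt((-21)**2 + 4562) = sqrt(441 + 4562) = sqrt(5003)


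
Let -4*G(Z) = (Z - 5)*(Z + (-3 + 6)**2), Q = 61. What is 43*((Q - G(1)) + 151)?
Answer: 8686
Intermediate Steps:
G(Z) = -(-5 + Z)*(9 + Z)/4 (G(Z) = -(Z - 5)*(Z + (-3 + 6)**2)/4 = -(-5 + Z)*(Z + 3**2)/4 = -(-5 + Z)*(Z + 9)/4 = -(-5 + Z)*(9 + Z)/4)
43*((Q - G(1)) + 151) = 43*((61 - (45/4 - 1*1 - 1/4*1**2)) + 151) = 43*((61 - (45/4 - 1 - 1/4*1)) + 151) = 43*((61 - (45/4 - 1 - 1/4)) + 151) = 43*((61 - 1*10) + 151) = 43*((61 - 10) + 151) = 43*(51 + 151) = 43*202 = 8686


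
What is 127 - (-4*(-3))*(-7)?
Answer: 211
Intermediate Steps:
127 - (-4*(-3))*(-7) = 127 - 12*(-7) = 127 - 1*(-84) = 127 + 84 = 211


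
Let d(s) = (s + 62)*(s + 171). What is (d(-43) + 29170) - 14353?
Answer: 17249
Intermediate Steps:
d(s) = (62 + s)*(171 + s)
(d(-43) + 29170) - 14353 = ((10602 + (-43)² + 233*(-43)) + 29170) - 14353 = ((10602 + 1849 - 10019) + 29170) - 14353 = (2432 + 29170) - 14353 = 31602 - 14353 = 17249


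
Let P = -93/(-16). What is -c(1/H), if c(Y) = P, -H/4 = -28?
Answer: -93/16 ≈ -5.8125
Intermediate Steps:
H = 112 (H = -4*(-28) = 112)
P = 93/16 (P = -93*(-1/16) = 93/16 ≈ 5.8125)
c(Y) = 93/16
-c(1/H) = -1*93/16 = -93/16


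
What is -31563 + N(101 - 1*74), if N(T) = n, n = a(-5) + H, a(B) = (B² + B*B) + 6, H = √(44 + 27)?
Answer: -31507 + √71 ≈ -31499.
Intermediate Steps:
H = √71 ≈ 8.4261
a(B) = 6 + 2*B² (a(B) = (B² + B²) + 6 = 2*B² + 6 = 6 + 2*B²)
n = 56 + √71 (n = (6 + 2*(-5)²) + √71 = (6 + 2*25) + √71 = (6 + 50) + √71 = 56 + √71 ≈ 64.426)
N(T) = 56 + √71
-31563 + N(101 - 1*74) = -31563 + (56 + √71) = -31507 + √71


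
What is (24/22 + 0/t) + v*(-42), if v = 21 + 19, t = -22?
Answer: -18468/11 ≈ -1678.9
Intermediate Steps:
v = 40
(24/22 + 0/t) + v*(-42) = (24/22 + 0/(-22)) + 40*(-42) = (24*(1/22) + 0*(-1/22)) - 1680 = (12/11 + 0) - 1680 = 12/11 - 1680 = -18468/11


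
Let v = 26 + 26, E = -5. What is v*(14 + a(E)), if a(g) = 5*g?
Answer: -572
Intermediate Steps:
v = 52
v*(14 + a(E)) = 52*(14 + 5*(-5)) = 52*(14 - 25) = 52*(-11) = -572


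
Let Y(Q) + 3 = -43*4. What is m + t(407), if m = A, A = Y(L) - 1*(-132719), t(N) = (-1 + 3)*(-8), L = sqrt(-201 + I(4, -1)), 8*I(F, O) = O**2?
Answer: 132528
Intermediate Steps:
I(F, O) = O**2/8
L = I*sqrt(3214)/4 (L = sqrt(-201 + (1/8)*(-1)**2) = sqrt(-201 + (1/8)*1) = sqrt(-201 + 1/8) = sqrt(-1607/8) = I*sqrt(3214)/4 ≈ 14.173*I)
Y(Q) = -175 (Y(Q) = -3 - 43*4 = -3 - 172 = -175)
t(N) = -16 (t(N) = 2*(-8) = -16)
A = 132544 (A = -175 - 1*(-132719) = -175 + 132719 = 132544)
m = 132544
m + t(407) = 132544 - 16 = 132528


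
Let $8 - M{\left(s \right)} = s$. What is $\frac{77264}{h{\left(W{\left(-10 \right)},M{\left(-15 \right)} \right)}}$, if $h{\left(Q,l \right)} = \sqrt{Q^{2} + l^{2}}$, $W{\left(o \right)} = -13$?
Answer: $\frac{38632 \sqrt{698}}{349} \approx 2924.5$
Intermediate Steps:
$M{\left(s \right)} = 8 - s$
$\frac{77264}{h{\left(W{\left(-10 \right)},M{\left(-15 \right)} \right)}} = \frac{77264}{\sqrt{\left(-13\right)^{2} + \left(8 - -15\right)^{2}}} = \frac{77264}{\sqrt{169 + \left(8 + 15\right)^{2}}} = \frac{77264}{\sqrt{169 + 23^{2}}} = \frac{77264}{\sqrt{169 + 529}} = \frac{77264}{\sqrt{698}} = 77264 \frac{\sqrt{698}}{698} = \frac{38632 \sqrt{698}}{349}$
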